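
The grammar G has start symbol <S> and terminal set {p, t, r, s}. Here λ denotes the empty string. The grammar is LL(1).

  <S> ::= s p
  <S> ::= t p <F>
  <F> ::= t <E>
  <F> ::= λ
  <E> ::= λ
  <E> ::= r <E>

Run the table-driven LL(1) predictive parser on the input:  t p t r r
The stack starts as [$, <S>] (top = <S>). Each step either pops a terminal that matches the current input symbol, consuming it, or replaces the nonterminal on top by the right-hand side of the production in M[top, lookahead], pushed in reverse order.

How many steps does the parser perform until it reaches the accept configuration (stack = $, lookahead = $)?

10

step 1: stack=$ <S>  input=t p t r r $  — expand <S> ::= t p <F>
step 2: stack=$ <F> p t  input=t p t r r $  — match t
step 3: stack=$ <F> p  input=p t r r $  — match p
step 4: stack=$ <F>  input=t r r $  — expand <F> ::= t <E>
step 5: stack=$ <E> t  input=t r r $  — match t
step 6: stack=$ <E>  input=r r $  — expand <E> ::= r <E>
step 7: stack=$ <E> r  input=r r $  — match r
step 8: stack=$ <E>  input=r $  — expand <E> ::= r <E>
step 9: stack=$ <E> r  input=r $  — match r
step 10: stack=$ <E>  input=$  — expand <E> ::= λ
Accept reached after 10 steps.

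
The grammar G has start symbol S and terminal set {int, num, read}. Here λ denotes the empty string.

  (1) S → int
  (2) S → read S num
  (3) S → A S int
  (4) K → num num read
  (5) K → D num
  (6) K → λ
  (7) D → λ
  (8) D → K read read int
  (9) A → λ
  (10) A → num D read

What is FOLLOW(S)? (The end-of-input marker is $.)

{$, int, num}

FIRST(A) = {λ, num}
FIRST(S) = {int, num, read}  (via A S int)
FIRST(K) = {λ, num, read}  (via D num)
FIRST(D) = {λ, num, read}  (via K read read int)
FOLLOW(S) includes $ since S is the start symbol.
FOLLOW(S): in S→read S num, S is followed by num with FIRST {num}; in S→A S int, S is followed by int with FIRST {int}. Thus FOLLOW(S) = {$, int, num}.
FOLLOW(K): in D→K read read int, K is followed by read read int with FIRST {read}. Thus FOLLOW(K) = {read}.
FOLLOW(D): in K→D num, D is followed by num with FIRST {num}; in A→num D read, D is followed by read with FIRST {read}. Thus FOLLOW(D) = {num, read}.
FOLLOW(A): in S→A S int, A is followed by S int with FIRST {int, num, read}. Thus FOLLOW(A) = {int, num, read}.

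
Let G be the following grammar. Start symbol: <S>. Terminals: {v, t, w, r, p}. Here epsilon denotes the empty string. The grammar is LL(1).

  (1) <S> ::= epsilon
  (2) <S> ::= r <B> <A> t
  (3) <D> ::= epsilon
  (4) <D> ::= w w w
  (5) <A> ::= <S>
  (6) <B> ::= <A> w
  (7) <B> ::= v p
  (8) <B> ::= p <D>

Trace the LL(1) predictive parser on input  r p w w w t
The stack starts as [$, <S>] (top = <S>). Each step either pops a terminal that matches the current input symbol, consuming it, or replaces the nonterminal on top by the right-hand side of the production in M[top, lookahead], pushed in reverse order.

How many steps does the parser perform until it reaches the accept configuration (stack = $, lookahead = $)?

step 1: stack=$ <S>  input=r p w w w t $  — expand <S> ::= r <B> <A> t
step 2: stack=$ t <A> <B> r  input=r p w w w t $  — match r
step 3: stack=$ t <A> <B>  input=p w w w t $  — expand <B> ::= p <D>
step 4: stack=$ t <A> <D> p  input=p w w w t $  — match p
step 5: stack=$ t <A> <D>  input=w w w t $  — expand <D> ::= w w w
step 6: stack=$ t <A> w w w  input=w w w t $  — match w
step 7: stack=$ t <A> w w  input=w w t $  — match w
step 8: stack=$ t <A> w  input=w t $  — match w
step 9: stack=$ t <A>  input=t $  — expand <A> ::= <S>
step 10: stack=$ t <S>  input=t $  — expand <S> ::= epsilon
step 11: stack=$ t  input=t $  — match t
Accept reached after 11 steps.

11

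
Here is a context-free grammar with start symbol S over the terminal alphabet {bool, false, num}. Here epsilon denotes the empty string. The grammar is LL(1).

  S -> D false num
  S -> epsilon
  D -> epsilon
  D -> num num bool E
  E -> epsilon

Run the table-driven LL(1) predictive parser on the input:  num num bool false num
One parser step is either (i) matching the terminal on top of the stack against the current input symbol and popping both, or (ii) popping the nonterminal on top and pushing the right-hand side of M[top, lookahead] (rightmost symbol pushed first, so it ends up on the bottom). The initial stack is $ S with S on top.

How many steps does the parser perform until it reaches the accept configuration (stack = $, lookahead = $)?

8

step 1: stack=$ S  input=num num bool false num $  — expand S -> D false num
step 2: stack=$ num false D  input=num num bool false num $  — expand D -> num num bool E
step 3: stack=$ num false E bool num num  input=num num bool false num $  — match num
step 4: stack=$ num false E bool num  input=num bool false num $  — match num
step 5: stack=$ num false E bool  input=bool false num $  — match bool
step 6: stack=$ num false E  input=false num $  — expand E -> epsilon
step 7: stack=$ num false  input=false num $  — match false
step 8: stack=$ num  input=num $  — match num
Accept reached after 8 steps.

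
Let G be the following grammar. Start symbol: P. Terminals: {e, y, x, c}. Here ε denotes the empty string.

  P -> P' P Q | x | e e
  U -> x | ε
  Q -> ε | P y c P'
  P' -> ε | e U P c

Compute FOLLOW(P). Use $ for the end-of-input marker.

FIRST(U): from U->x we get {x}; from U->ε we get {ε}. So FIRST(U) = {ε, x}.
FIRST(P'): from P'->ε we get {ε}; from P'->e U P c we get {e}. So FIRST(P') = {ε, e}.
FIRST(P): from P->P' P Q we get {e, x}; from P->x we get {x}; from P->e e we get {e}. So FIRST(P) = {e, x}.
FIRST(Q): from Q->ε we get {ε}; from Q->P y c P' we get {e, x}. So FIRST(Q) = {ε, e, x}.
FOLLOW(P) includes $ since P is the start symbol.
FOLLOW(P): in P->P' P Q, P is followed by Q with FIRST {ε, e, x}; in P->P' P Q, the suffix after P is nullable (adds nothing new); in Q->P y c P', P is followed by y c P' with FIRST {y}; in P'->e U P c, P is followed by c with FIRST {c}. Thus FOLLOW(P) = {$, c, e, x, y}.
FOLLOW(U): in P'->e U P c, U is followed by P c with FIRST {e, x}. Thus FOLLOW(U) = {e, x}.
FOLLOW(Q): in P->P' P Q, the suffix after Q is empty, so FOLLOW(Q) ⊇ FOLLOW(P) = {$, c, e, x, y}. Thus FOLLOW(Q) = {$, c, e, x, y}.
FOLLOW(P'): in P->P' P Q, P' is followed by P Q with FIRST {e, x}; in Q->P y c P', the suffix after P' is empty, so FOLLOW(P') ⊇ FOLLOW(Q) = {$, c, e, x, y}. Thus FOLLOW(P') = {$, c, e, x, y}.

{$, c, e, x, y}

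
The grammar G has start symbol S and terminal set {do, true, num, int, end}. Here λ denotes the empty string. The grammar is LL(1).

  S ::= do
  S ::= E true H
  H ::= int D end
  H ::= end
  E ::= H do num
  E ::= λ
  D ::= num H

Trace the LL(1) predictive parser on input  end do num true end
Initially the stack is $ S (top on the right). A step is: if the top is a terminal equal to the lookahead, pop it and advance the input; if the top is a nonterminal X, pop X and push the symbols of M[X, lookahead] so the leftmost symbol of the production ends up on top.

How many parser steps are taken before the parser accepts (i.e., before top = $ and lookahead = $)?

     Stack                Input                  Action
  1  $ S                  end do num true end $  expand S ::= E true H
  2  $ H true E           end do num true end $  expand E ::= H do num
  3  $ H true num do H    end do num true end $  expand H ::= end
  4  $ H true num do end  end do num true end $  match end
  5  $ H true num do      do num true end $      match do
  6  $ H true num         num true end $         match num
  7  $ H true             true end $             match true
  8  $ H                  end $                  expand H ::= end
  9  $ end                end $                  match end
Accept reached after 9 steps.

9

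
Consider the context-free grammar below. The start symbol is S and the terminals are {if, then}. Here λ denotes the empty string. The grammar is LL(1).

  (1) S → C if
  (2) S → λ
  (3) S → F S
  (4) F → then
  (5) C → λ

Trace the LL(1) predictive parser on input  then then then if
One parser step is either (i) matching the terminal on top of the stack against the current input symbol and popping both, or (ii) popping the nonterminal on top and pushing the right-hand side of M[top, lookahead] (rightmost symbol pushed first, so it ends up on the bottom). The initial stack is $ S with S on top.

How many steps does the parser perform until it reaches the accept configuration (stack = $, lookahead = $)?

12

step 1: stack=$ S  input=then then then if $  — expand S → F S
step 2: stack=$ S F  input=then then then if $  — expand F → then
step 3: stack=$ S then  input=then then then if $  — match then
step 4: stack=$ S  input=then then if $  — expand S → F S
step 5: stack=$ S F  input=then then if $  — expand F → then
step 6: stack=$ S then  input=then then if $  — match then
step 7: stack=$ S  input=then if $  — expand S → F S
step 8: stack=$ S F  input=then if $  — expand F → then
step 9: stack=$ S then  input=then if $  — match then
step 10: stack=$ S  input=if $  — expand S → C if
step 11: stack=$ if C  input=if $  — expand C → λ
step 12: stack=$ if  input=if $  — match if
Accept reached after 12 steps.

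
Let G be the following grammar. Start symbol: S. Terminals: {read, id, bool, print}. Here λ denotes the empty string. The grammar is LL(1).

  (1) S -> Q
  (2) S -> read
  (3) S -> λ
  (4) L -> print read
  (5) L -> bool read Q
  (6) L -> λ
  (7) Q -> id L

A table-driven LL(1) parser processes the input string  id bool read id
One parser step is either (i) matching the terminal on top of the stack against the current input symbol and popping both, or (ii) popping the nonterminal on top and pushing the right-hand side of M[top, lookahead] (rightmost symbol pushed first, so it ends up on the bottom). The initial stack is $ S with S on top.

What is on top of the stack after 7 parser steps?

id

step 1: stack=$ S  input=id bool read id $  — expand S -> Q
step 2: stack=$ Q  input=id bool read id $  — expand Q -> id L
step 3: stack=$ L id  input=id bool read id $  — match id
step 4: stack=$ L  input=bool read id $  — expand L -> bool read Q
step 5: stack=$ Q read bool  input=bool read id $  — match bool
step 6: stack=$ Q read  input=read id $  — match read
step 7: stack=$ Q  input=id $  — expand Q -> id L
Stack after step 7: $ L id (top = id).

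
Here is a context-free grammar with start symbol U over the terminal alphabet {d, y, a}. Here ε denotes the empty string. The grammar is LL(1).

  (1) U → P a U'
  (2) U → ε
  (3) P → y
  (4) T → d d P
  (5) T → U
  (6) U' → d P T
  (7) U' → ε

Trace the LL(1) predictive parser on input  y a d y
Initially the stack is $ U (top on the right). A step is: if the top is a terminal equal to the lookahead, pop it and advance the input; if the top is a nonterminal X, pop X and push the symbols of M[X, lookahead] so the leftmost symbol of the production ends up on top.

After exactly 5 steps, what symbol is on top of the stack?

step 1: stack=$ U  input=y a d y $  — expand U → P a U'
step 2: stack=$ U' a P  input=y a d y $  — expand P → y
step 3: stack=$ U' a y  input=y a d y $  — match y
step 4: stack=$ U' a  input=a d y $  — match a
step 5: stack=$ U'  input=d y $  — expand U' → d P T
Stack after step 5: $ T P d (top = d).

d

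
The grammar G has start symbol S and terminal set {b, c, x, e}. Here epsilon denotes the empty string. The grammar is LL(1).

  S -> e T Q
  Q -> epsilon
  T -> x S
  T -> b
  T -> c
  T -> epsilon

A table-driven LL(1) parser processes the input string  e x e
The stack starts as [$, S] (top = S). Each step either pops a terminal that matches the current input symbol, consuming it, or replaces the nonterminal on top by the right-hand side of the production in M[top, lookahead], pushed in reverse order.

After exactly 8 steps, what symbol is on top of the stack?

     Stack      Input    Action
  1  $ S        e x e $  expand S -> e T Q
  2  $ Q T e    e x e $  match e
  3  $ Q T      x e $    expand T -> x S
  4  $ Q S x    x e $    match x
  5  $ Q S      e $      expand S -> e T Q
  6  $ Q Q T e  e $      match e
  7  $ Q Q T    $        expand T -> epsilon
  8  $ Q Q      $        expand Q -> epsilon
Stack after step 8: $ Q (top = Q).

Q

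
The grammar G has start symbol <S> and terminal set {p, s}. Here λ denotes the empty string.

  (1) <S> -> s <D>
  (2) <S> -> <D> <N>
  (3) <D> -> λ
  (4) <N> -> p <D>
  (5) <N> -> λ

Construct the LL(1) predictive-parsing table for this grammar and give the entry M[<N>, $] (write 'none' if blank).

<N> -> λ

FIRST(<D>): from <D>->λ we get {λ}. So FIRST(<D>) = {λ}.
FIRST(<N>): from <N>->p <D> we get {p}; from <N>->λ we get {λ}. So FIRST(<N>) = {λ, p}.
FIRST(<S>): from <S>->s <D> we get {s}; from <S>-><D> <N> we get {λ, p}. So FIRST(<S>) = {λ, p, s}.
FOLLOW(<S>) includes $ since <S> is the start symbol.
FOLLOW(<S>): <S> appears on no right-hand side. Thus FOLLOW(<S>) = {$}.
FOLLOW(<N>): in <S>-><D> <N>, the suffix after <N> is empty, so FOLLOW(<N>) ⊇ FOLLOW(<S>) = {$}. Thus FOLLOW(<N>) = {$}.
For <N> -> p <D>: FIRST(p <D>) = {p}, so it goes in M[<N>, t] for t ∈ {p}.
For <N> -> λ: FIRST(λ) = {λ}, so it goes in M[<N>, t] for t ∈ {}; since λ ∈ FIRST, also for every t ∈ FOLLOW(<N>) = {$}.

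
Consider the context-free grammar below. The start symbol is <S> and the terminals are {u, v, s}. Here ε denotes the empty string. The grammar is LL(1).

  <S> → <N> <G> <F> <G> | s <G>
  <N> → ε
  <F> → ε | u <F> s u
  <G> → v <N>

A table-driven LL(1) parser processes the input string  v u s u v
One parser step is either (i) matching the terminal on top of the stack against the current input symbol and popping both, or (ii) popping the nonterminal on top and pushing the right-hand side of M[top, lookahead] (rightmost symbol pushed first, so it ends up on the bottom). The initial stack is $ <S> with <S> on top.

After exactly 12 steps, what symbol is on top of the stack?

step 1: stack=$ <S>  input=v u s u v $  — expand <S> → <N> <G> <F> <G>
step 2: stack=$ <G> <F> <G> <N>  input=v u s u v $  — expand <N> → ε
step 3: stack=$ <G> <F> <G>  input=v u s u v $  — expand <G> → v <N>
step 4: stack=$ <G> <F> <N> v  input=v u s u v $  — match v
step 5: stack=$ <G> <F> <N>  input=u s u v $  — expand <N> → ε
step 6: stack=$ <G> <F>  input=u s u v $  — expand <F> → u <F> s u
step 7: stack=$ <G> u s <F> u  input=u s u v $  — match u
step 8: stack=$ <G> u s <F>  input=s u v $  — expand <F> → ε
step 9: stack=$ <G> u s  input=s u v $  — match s
step 10: stack=$ <G> u  input=u v $  — match u
step 11: stack=$ <G>  input=v $  — expand <G> → v <N>
step 12: stack=$ <N> v  input=v $  — match v
Stack after step 12: $ <N> (top = <N>).

<N>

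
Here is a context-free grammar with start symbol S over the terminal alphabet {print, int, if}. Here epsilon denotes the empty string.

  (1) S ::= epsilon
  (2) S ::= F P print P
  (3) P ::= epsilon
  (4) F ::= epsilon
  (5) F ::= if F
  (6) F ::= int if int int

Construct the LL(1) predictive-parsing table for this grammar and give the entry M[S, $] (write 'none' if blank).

FIRST(P): from P::=epsilon we get {epsilon}. So FIRST(P) = {epsilon}.
FIRST(F): from F::=epsilon we get {epsilon}; from F::=if F we get {if}; from F::=int if int int we get {int}. So FIRST(F) = {epsilon, if, int}.
FIRST(S): from S::=epsilon we get {epsilon}; from S::=F P print P we get {if, int, print}. So FIRST(S) = {epsilon, if, int, print}.
FOLLOW(S) includes $ since S is the start symbol.
FOLLOW(S): S appears on no right-hand side. Thus FOLLOW(S) = {$}.
For S ::= epsilon: FIRST(epsilon) = {epsilon}, so it goes in M[S, t] for t ∈ {}; since epsilon ∈ FIRST, also for every t ∈ FOLLOW(S) = {$}.
For S ::= F P print P: FIRST(F P print P) = {if, int, print}, so it goes in M[S, t] for t ∈ {if, int, print}.

S ::= epsilon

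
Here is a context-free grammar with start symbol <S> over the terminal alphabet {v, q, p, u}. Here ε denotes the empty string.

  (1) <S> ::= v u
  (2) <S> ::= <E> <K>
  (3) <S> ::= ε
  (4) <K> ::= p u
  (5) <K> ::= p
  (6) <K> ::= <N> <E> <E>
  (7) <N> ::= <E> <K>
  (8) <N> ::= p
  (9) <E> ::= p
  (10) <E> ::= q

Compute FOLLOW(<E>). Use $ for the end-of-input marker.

FIRST(<E>): from <E>::=p we get {p}; from <E>::=q we get {q}. So FIRST(<E>) = {p, q}.
FIRST(<S>): from <S>::=v u we get {v}; from <S>::=<E> <K> we get {p, q}; from <S>::=ε we get {ε}. So FIRST(<S>) = {ε, p, q, v}.
FIRST(<N>): from <N>::=<E> <K> we get {p, q}; from <N>::=p we get {p}. So FIRST(<N>) = {p, q}.
FIRST(<K>): from <K>::=p u we get {p}; from <K>::=p we get {p}; from <K>::=<N> <E> <E> we get {p, q}. So FIRST(<K>) = {p, q}.
FOLLOW(<S>) includes $ since <S> is the start symbol.
FOLLOW(<S>): <S> appears on no right-hand side. Thus FOLLOW(<S>) = {$}.
FOLLOW(<N>): in <K>::=<N> <E> <E>, <N> is followed by <E> <E> with FIRST {p, q}. Thus FOLLOW(<N>) = {p, q}.
FOLLOW(<K>): in <S>::=<E> <K>, the suffix after <K> is empty, so FOLLOW(<K>) ⊇ FOLLOW(<S>) = {$}; in <N>::=<E> <K>, the suffix after <K> is empty, so FOLLOW(<K>) ⊇ FOLLOW(<N>) = {p, q}. Thus FOLLOW(<K>) = {$, p, q}.
FOLLOW(<E>): in <S>::=<E> <K>, <E> is followed by <K> with FIRST {p, q}; in <K>::=<N> <E> <E> (occurrence 1), <E> is followed by <E> with FIRST {p, q}; in <K>::=<N> <E> <E> (occurrence 2), the suffix after <E> is empty, so FOLLOW(<E>) ⊇ FOLLOW(<K>) = {$, p, q}; in <N>::=<E> <K>, <E> is followed by <K> with FIRST {p, q}. Thus FOLLOW(<E>) = {$, p, q}.

{$, p, q}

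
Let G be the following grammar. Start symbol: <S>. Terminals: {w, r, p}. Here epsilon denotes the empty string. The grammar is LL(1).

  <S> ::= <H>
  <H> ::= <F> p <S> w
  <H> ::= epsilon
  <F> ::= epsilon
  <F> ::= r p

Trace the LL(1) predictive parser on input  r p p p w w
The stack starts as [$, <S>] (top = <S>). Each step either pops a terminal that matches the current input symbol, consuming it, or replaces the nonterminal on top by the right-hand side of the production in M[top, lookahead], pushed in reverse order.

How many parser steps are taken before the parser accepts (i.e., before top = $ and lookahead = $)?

14

step 1: stack=$ <S>  input=r p p p w w $  — expand <S> ::= <H>
step 2: stack=$ <H>  input=r p p p w w $  — expand <H> ::= <F> p <S> w
step 3: stack=$ w <S> p <F>  input=r p p p w w $  — expand <F> ::= r p
step 4: stack=$ w <S> p p r  input=r p p p w w $  — match r
step 5: stack=$ w <S> p p  input=p p p w w $  — match p
step 6: stack=$ w <S> p  input=p p w w $  — match p
step 7: stack=$ w <S>  input=p w w $  — expand <S> ::= <H>
step 8: stack=$ w <H>  input=p w w $  — expand <H> ::= <F> p <S> w
step 9: stack=$ w w <S> p <F>  input=p w w $  — expand <F> ::= epsilon
step 10: stack=$ w w <S> p  input=p w w $  — match p
step 11: stack=$ w w <S>  input=w w $  — expand <S> ::= <H>
step 12: stack=$ w w <H>  input=w w $  — expand <H> ::= epsilon
step 13: stack=$ w w  input=w w $  — match w
step 14: stack=$ w  input=w $  — match w
Accept reached after 14 steps.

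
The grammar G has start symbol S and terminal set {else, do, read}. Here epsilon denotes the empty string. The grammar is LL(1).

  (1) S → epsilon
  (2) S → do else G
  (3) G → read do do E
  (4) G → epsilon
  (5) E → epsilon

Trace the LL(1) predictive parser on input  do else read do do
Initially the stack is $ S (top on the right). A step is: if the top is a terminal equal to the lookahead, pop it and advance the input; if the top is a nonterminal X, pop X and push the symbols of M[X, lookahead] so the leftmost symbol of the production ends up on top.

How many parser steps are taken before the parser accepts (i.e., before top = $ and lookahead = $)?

8

     Stack           Input                 Action
  1  $ S             do else read do do $  expand S → do else G
  2  $ G else do     do else read do do $  match do
  3  $ G else        else read do do $     match else
  4  $ G             read do do $          expand G → read do do E
  5  $ E do do read  read do do $          match read
  6  $ E do do       do do $               match do
  7  $ E do          do $                  match do
  8  $ E             $                     expand E → epsilon
Accept reached after 8 steps.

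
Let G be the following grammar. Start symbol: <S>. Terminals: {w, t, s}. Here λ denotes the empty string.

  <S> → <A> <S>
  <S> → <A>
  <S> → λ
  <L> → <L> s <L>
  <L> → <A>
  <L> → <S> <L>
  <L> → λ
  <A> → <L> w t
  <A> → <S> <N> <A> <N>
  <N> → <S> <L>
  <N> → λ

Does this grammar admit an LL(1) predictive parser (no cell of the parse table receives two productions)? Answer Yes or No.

No

FIRST(<S>) = {λ, s, w}
FIRST(<L>) = {λ, s, w}
FIRST(<A>) = {s, w}
FIRST(<N>) = {λ, s, w}
FOLLOW(<S>) = {$, s, w}
FOLLOW(<L>) = {$, s, w}
FOLLOW(<A>) = {$, s, w}
FOLLOW(<N>) = {$, s, w}
Cell M[<A>, s] receives both <A> → <L> w t and <A> → <S> <N> <A> <N> — the grammar is not LL(1).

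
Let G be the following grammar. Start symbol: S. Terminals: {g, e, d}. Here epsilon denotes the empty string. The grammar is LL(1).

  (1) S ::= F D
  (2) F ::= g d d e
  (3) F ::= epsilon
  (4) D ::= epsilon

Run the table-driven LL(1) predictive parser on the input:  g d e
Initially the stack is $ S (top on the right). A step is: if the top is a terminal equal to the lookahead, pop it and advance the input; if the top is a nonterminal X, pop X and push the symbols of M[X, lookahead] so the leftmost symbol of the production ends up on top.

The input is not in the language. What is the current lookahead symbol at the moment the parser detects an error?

step 1: stack=$ S  input=g d e $  — expand S ::= F D
step 2: stack=$ D F  input=g d e $  — expand F ::= g d d e
step 3: stack=$ D e d d g  input=g d e $  — match g
step 4: stack=$ D e d d  input=d e $  — match d
step 5: stack=$ D e d  input=e $  — error: top is terminal d but lookahead is e

e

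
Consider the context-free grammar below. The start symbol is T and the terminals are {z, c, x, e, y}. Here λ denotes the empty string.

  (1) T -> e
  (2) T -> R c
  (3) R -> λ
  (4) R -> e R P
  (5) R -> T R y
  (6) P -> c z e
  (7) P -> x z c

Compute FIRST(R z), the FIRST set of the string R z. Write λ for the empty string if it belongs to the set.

FIRST(P) = {c, x}
FIRST(T) = {c, e}  (via R c)
FIRST(R) = {λ, c, e}  (via T R y)
FIRST(R z): take FIRST of each symbol in turn, carrying on past any symbol whose FIRST contains λ; result {c, e, z}.

{c, e, z}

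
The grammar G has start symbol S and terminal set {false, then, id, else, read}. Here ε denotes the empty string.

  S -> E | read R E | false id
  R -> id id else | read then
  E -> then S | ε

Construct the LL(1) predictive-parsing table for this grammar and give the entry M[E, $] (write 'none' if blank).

FIRST(R) = {id, read}
FIRST(E) = {ε, then}
FIRST(S) = {ε, false, read, then}  (via E)
FOLLOW(S) includes $ since S is the start symbol.
FOLLOW(S): in E->then S, the suffix after S is empty, so FOLLOW(S) ⊇ FOLLOW(E) = {$}. Thus FOLLOW(S) = {$}.
FOLLOW(E): in S->E, the suffix after E is empty, so FOLLOW(E) ⊇ FOLLOW(S) = {$}; in S->read R E, the suffix after E is empty, so FOLLOW(E) ⊇ FOLLOW(S) = {$}. Thus FOLLOW(E) = {$}.
For E -> then S: FIRST(then S) = {then}, so it goes in M[E, t] for t ∈ {then}.
For E -> ε: FIRST(ε) = {ε}, so it goes in M[E, t] for t ∈ {}; since ε ∈ FIRST, also for every t ∈ FOLLOW(E) = {$}.

E -> ε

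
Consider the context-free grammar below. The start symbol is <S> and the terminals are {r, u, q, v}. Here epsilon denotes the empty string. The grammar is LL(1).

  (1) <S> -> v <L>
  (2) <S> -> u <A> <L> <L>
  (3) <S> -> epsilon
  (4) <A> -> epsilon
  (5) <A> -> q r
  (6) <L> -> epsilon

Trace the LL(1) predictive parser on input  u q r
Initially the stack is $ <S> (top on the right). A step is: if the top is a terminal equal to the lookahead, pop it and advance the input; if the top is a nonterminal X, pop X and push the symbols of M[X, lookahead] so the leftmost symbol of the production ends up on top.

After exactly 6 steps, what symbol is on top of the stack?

<L>

step 1: stack=$ <S>  input=u q r $  — expand <S> -> u <A> <L> <L>
step 2: stack=$ <L> <L> <A> u  input=u q r $  — match u
step 3: stack=$ <L> <L> <A>  input=q r $  — expand <A> -> q r
step 4: stack=$ <L> <L> r q  input=q r $  — match q
step 5: stack=$ <L> <L> r  input=r $  — match r
step 6: stack=$ <L> <L>  input=$  — expand <L> -> epsilon
Stack after step 6: $ <L> (top = <L>).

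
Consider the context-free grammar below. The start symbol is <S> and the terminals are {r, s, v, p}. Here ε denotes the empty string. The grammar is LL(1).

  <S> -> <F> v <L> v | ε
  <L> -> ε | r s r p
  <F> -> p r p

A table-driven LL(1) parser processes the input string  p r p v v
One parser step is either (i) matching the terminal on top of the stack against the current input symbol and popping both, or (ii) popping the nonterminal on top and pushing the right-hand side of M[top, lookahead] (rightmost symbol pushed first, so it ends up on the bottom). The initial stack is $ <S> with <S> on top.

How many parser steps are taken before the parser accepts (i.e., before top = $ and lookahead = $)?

8

step 1: stack=$ <S>  input=p r p v v $  — expand <S> -> <F> v <L> v
step 2: stack=$ v <L> v <F>  input=p r p v v $  — expand <F> -> p r p
step 3: stack=$ v <L> v p r p  input=p r p v v $  — match p
step 4: stack=$ v <L> v p r  input=r p v v $  — match r
step 5: stack=$ v <L> v p  input=p v v $  — match p
step 6: stack=$ v <L> v  input=v v $  — match v
step 7: stack=$ v <L>  input=v $  — expand <L> -> ε
step 8: stack=$ v  input=v $  — match v
Accept reached after 8 steps.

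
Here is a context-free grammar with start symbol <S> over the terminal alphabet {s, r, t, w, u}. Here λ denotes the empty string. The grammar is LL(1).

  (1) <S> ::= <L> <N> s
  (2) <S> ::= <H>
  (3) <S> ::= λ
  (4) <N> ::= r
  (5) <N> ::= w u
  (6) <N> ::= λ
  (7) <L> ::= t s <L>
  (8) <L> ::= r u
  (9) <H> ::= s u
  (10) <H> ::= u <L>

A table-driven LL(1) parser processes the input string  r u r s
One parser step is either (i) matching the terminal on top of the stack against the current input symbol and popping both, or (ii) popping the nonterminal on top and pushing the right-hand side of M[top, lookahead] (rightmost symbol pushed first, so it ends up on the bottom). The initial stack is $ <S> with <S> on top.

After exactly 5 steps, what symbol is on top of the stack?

r

     Stack        Input      Action
  1  $ <S>        r u r s $  expand <S> ::= <L> <N> s
  2  $ s <N> <L>  r u r s $  expand <L> ::= r u
  3  $ s <N> u r  r u r s $  match r
  4  $ s <N> u    u r s $    match u
  5  $ s <N>      r s $      expand <N> ::= r
Stack after step 5: $ s r (top = r).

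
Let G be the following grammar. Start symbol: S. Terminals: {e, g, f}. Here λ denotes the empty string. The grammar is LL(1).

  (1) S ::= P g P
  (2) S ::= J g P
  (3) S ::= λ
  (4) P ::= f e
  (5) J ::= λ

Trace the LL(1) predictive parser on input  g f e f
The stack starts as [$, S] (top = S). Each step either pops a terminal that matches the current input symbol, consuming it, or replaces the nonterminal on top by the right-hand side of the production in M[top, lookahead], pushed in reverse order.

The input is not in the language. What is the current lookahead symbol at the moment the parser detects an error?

     Stack    Input      Action
  1  $ S      g f e f $  expand S ::= J g P
  2  $ P g J  g f e f $  expand J ::= λ
  3  $ P g    g f e f $  match g
  4  $ P      f e f $    expand P ::= f e
  5  $ e f    f e f $    match f
  6  $ e      e f $      match e
  7  $        f $        error: stack empty but input remains

f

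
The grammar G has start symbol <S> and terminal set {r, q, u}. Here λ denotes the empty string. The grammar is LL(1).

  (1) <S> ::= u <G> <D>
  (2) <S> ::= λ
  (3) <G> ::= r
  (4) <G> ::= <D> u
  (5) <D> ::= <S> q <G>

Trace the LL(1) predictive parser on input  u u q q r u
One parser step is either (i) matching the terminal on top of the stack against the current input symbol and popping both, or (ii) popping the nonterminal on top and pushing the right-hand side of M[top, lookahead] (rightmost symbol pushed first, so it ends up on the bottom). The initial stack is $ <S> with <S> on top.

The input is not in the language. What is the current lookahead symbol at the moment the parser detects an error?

$

      Stack                            Input          Action
   1  $ <S>                            u u q q r u $  expand <S> ::= u <G> <D>
   2  $ <D> <G> u                      u u q q r u $  match u
   3  $ <D> <G>                        u q q r u $    expand <G> ::= <D> u
   4  $ <D> u <D>                      u q q r u $    expand <D> ::= <S> q <G>
   5  $ <D> u <G> q <S>                u q q r u $    expand <S> ::= u <G> <D>
   6  $ <D> u <G> q <D> <G> u          u q q r u $    match u
   7  $ <D> u <G> q <D> <G>            q q r u $      expand <G> ::= <D> u
   8  $ <D> u <G> q <D> u <D>          q q r u $      expand <D> ::= <S> q <G>
   9  $ <D> u <G> q <D> u <G> q <S>    q q r u $      expand <S> ::= λ
  10  $ <D> u <G> q <D> u <G> q        q q r u $      match q
  11  $ <D> u <G> q <D> u <G>          q r u $        expand <G> ::= <D> u
  12  $ <D> u <G> q <D> u u <D>        q r u $        expand <D> ::= <S> q <G>
  13  $ <D> u <G> q <D> u u <G> q <S>  q r u $        expand <S> ::= λ
  14  $ <D> u <G> q <D> u u <G> q      q r u $        match q
  15  $ <D> u <G> q <D> u u <G>        r u $          expand <G> ::= r
  16  $ <D> u <G> q <D> u u r          r u $          match r
  17  $ <D> u <G> q <D> u u            u $            match u
  18  $ <D> u <G> q <D> u              $              error: top is terminal u but lookahead is $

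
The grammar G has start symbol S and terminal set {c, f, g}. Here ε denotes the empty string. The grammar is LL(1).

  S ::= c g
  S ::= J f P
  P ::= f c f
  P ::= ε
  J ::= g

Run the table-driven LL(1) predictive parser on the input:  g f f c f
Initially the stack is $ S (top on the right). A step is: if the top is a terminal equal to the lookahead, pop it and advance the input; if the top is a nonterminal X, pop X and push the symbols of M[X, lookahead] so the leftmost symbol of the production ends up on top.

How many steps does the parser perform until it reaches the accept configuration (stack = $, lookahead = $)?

8

step 1: stack=$ S  input=g f f c f $  — expand S ::= J f P
step 2: stack=$ P f J  input=g f f c f $  — expand J ::= g
step 3: stack=$ P f g  input=g f f c f $  — match g
step 4: stack=$ P f  input=f f c f $  — match f
step 5: stack=$ P  input=f c f $  — expand P ::= f c f
step 6: stack=$ f c f  input=f c f $  — match f
step 7: stack=$ f c  input=c f $  — match c
step 8: stack=$ f  input=f $  — match f
Accept reached after 8 steps.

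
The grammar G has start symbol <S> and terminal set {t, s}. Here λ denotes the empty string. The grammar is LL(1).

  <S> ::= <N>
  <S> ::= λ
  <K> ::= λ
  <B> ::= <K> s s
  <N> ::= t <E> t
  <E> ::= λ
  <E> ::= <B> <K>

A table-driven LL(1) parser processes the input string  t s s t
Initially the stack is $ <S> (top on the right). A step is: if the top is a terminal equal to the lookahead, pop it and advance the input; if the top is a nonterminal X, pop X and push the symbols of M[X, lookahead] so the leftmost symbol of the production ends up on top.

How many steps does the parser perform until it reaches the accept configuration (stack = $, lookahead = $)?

10

step 1: stack=$ <S>  input=t s s t $  — expand <S> ::= <N>
step 2: stack=$ <N>  input=t s s t $  — expand <N> ::= t <E> t
step 3: stack=$ t <E> t  input=t s s t $  — match t
step 4: stack=$ t <E>  input=s s t $  — expand <E> ::= <B> <K>
step 5: stack=$ t <K> <B>  input=s s t $  — expand <B> ::= <K> s s
step 6: stack=$ t <K> s s <K>  input=s s t $  — expand <K> ::= λ
step 7: stack=$ t <K> s s  input=s s t $  — match s
step 8: stack=$ t <K> s  input=s t $  — match s
step 9: stack=$ t <K>  input=t $  — expand <K> ::= λ
step 10: stack=$ t  input=t $  — match t
Accept reached after 10 steps.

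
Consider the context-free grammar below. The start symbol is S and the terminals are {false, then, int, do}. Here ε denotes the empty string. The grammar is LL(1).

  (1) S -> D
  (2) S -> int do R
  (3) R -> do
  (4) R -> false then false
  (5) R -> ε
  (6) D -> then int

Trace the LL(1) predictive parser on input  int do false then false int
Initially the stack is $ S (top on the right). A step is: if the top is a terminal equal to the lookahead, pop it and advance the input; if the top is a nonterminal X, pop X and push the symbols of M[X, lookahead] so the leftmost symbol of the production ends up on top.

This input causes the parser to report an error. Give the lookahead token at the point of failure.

     Stack               Input                          Action
  1  $ S                 int do false then false int $  expand S -> int do R
  2  $ R do int          int do false then false int $  match int
  3  $ R do              do false then false int $      match do
  4  $ R                 false then false int $         expand R -> false then false
  5  $ false then false  false then false int $         match false
  6  $ false then        then false int $               match then
  7  $ false             false int $                    match false
  8  $                   int $                          error: stack empty but input remains

int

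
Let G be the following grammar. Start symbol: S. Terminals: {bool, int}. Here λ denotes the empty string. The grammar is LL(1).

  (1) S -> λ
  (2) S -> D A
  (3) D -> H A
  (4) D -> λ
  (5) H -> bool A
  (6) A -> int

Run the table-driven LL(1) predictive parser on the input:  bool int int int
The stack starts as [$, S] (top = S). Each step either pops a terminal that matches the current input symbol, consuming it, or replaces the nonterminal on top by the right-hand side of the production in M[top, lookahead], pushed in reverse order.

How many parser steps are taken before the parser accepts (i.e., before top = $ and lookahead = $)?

      Stack         Input               Action
   1  $ S           bool int int int $  expand S -> D A
   2  $ A D         bool int int int $  expand D -> H A
   3  $ A A H       bool int int int $  expand H -> bool A
   4  $ A A A bool  bool int int int $  match bool
   5  $ A A A       int int int $       expand A -> int
   6  $ A A int     int int int $       match int
   7  $ A A         int int $           expand A -> int
   8  $ A int       int int $           match int
   9  $ A           int $               expand A -> int
  10  $ int         int $               match int
Accept reached after 10 steps.

10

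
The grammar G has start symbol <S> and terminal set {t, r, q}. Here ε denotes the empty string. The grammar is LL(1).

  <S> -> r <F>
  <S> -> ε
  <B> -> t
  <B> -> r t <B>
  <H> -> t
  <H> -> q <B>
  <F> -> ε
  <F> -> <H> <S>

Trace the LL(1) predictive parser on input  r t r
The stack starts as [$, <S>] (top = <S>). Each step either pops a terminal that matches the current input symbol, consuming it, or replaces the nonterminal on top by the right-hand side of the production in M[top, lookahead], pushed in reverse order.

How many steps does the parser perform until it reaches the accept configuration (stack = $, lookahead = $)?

8

     Stack      Input    Action
  1  $ <S>      r t r $  expand <S> -> r <F>
  2  $ <F> r    r t r $  match r
  3  $ <F>      t r $    expand <F> -> <H> <S>
  4  $ <S> <H>  t r $    expand <H> -> t
  5  $ <S> t    t r $    match t
  6  $ <S>      r $      expand <S> -> r <F>
  7  $ <F> r    r $      match r
  8  $ <F>      $        expand <F> -> ε
Accept reached after 8 steps.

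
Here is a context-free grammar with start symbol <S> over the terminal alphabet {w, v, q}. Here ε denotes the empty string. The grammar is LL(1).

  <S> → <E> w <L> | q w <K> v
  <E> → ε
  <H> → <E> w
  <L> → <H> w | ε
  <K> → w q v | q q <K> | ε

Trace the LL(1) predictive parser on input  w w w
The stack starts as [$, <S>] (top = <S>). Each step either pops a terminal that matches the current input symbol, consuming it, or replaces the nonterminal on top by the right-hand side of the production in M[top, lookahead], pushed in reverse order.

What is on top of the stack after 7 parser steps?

w

step 1: stack=$ <S>  input=w w w $  — expand <S> → <E> w <L>
step 2: stack=$ <L> w <E>  input=w w w $  — expand <E> → ε
step 3: stack=$ <L> w  input=w w w $  — match w
step 4: stack=$ <L>  input=w w $  — expand <L> → <H> w
step 5: stack=$ w <H>  input=w w $  — expand <H> → <E> w
step 6: stack=$ w w <E>  input=w w $  — expand <E> → ε
step 7: stack=$ w w  input=w w $  — match w
Stack after step 7: $ w (top = w).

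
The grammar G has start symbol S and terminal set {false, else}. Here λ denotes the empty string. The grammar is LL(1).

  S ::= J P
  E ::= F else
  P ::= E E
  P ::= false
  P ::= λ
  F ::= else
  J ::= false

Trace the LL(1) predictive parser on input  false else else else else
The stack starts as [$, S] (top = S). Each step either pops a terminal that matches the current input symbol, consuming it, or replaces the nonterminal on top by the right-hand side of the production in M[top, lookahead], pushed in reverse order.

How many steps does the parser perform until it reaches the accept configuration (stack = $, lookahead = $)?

12

step 1: stack=$ S  input=false else else else else $  — expand S ::= J P
step 2: stack=$ P J  input=false else else else else $  — expand J ::= false
step 3: stack=$ P false  input=false else else else else $  — match false
step 4: stack=$ P  input=else else else else $  — expand P ::= E E
step 5: stack=$ E E  input=else else else else $  — expand E ::= F else
step 6: stack=$ E else F  input=else else else else $  — expand F ::= else
step 7: stack=$ E else else  input=else else else else $  — match else
step 8: stack=$ E else  input=else else else $  — match else
step 9: stack=$ E  input=else else $  — expand E ::= F else
step 10: stack=$ else F  input=else else $  — expand F ::= else
step 11: stack=$ else else  input=else else $  — match else
step 12: stack=$ else  input=else $  — match else
Accept reached after 12 steps.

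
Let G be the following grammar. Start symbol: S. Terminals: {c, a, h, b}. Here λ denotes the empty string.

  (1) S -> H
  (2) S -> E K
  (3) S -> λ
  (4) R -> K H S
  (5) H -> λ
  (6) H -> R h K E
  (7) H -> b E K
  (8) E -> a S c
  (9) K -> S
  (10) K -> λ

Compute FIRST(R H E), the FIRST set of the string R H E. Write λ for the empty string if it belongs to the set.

FIRST(E): from E->a S c we get {a}. So FIRST(E) = {a}.
FIRST(S): from S->H we get {λ, a, b, h}; from S->E K we get {a}; from S->λ we get {λ}. So FIRST(S) = {λ, a, b, h}.
FIRST(K): from K->S we get {λ, a, b, h}; from K->λ we get {λ}. So FIRST(K) = {λ, a, b, h}.
FIRST(R): from R->K H S we get {λ, a, b, h}. So FIRST(R) = {λ, a, b, h}.
FIRST(H): from H->λ we get {λ}; from H->R h K E we get {a, b, h}; from H->b E K we get {b}. So FIRST(H) = {λ, a, b, h}.
FIRST(R H E): take FIRST of each symbol in turn, carrying on past any symbol whose FIRST contains λ; result {a, b, h}.

{a, b, h}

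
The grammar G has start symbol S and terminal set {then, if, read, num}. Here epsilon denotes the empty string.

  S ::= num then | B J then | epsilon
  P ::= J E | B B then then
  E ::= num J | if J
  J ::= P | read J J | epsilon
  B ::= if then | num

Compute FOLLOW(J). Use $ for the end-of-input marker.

FIRST(E) = {if, num}
FIRST(B) = {if, num}
FIRST(S) = {epsilon, if, num}  (via B J then)
FIRST(P) = {if, num, read}  (via J E, B B then then)
FIRST(J) = {epsilon, if, num, read}  (via P)
FOLLOW(S) includes $ since S is the start symbol.
FOLLOW(S): S appears on no right-hand side. Thus FOLLOW(S) = {$}.
FOLLOW(B): in S::=B J then, B is followed by J then with FIRST {if, num, read, then}; in P::=B B then then (occurrence 1), B is followed by B then then with FIRST {if, num}; in P::=B B then then (occurrence 2), B is followed by then then with FIRST {then}. Thus FOLLOW(B) = {if, num, read, then}.
FOLLOW(P): in J::=P, the suffix after P is empty, so FOLLOW(P) ⊇ FOLLOW(J) = {if, num, read, then}. Thus FOLLOW(P) = {if, num, read, then}.
FOLLOW(E): in P::=J E, the suffix after E is empty, so FOLLOW(E) ⊇ FOLLOW(P) = {if, num, read, then}. Thus FOLLOW(E) = {if, num, read, then}.
FOLLOW(J): in S::=B J then, J is followed by then with FIRST {then}; in P::=J E, J is followed by E with FIRST {if, num}; in E::=num J, the suffix after J is empty, so FOLLOW(J) ⊇ FOLLOW(E) = {if, num, read, then}; in E::=if J, the suffix after J is empty, so FOLLOW(J) ⊇ FOLLOW(E) = {if, num, read, then}; in J::=read J J (occurrence 1), J is followed by J with FIRST {epsilon, if, num, read}; in J::=read J J (occurrence 1), the suffix after J is nullable (adds nothing new); in J::=read J J (occurrence 2), the suffix after J is empty (adds nothing new). Thus FOLLOW(J) = {if, num, read, then}.

{if, num, read, then}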